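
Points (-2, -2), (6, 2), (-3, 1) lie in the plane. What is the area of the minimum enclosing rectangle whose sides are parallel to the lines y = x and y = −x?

In coordinates u = x + y, v = x − y the rectangle is axis-aligned; the map (x,y)→(u,v) scales areas by 2.
u-values: -4, 8, -2; range = 8 − (-4) = 12.
v-values: 0, 4, -4; range = 4 − (-4) = 8.
Area = (12 × 8) / 2 = 48.

48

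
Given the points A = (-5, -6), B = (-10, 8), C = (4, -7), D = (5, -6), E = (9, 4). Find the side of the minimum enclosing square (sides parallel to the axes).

The bounding box has width 19 and height 15.
An axis-aligned square enclosing the set must have side ≥ max(width, height).
So the minimum side is max(19, 15) = 19.

19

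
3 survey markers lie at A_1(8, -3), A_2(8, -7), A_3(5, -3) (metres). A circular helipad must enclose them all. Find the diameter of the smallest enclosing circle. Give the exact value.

5

Side lengths²: A_1A_2² = 16, A_1A_3² = 9, A_2A_3² = 25.
Since A_2A_3² = 25 ≥ 16 + 9 = 25, the angle opposite A_2A_3 is not acute, so the smallest enclosing circle has A_2A_3 as diameter.
Centre = midpoint of A_2A_3 = (6.5, -5), r² = 25/4 = 6.25.
Diameter = 2r = 2√(6.25) = 5.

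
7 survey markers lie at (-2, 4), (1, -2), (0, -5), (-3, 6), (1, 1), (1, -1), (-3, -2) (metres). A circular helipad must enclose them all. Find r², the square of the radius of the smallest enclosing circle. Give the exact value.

32.5

A smallest enclosing disk is always determined by at most three of the input points on its boundary.
The farthest pair is (0, -5)–(-3, 6) with squared distance 130. The circle on this segment as diameter has centre (-1.5, 0.5) and r² = 130/4 = 32.5.
Check (-2, 4): distance² to centre = 12.5 ≤ 32.5, so it lies inside.
All remaining points lie in this disk, and no smaller disk contains both endpoints, so this is the minimum enclosing circle.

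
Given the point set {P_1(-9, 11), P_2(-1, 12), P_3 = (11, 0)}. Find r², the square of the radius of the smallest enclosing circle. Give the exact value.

130.25

Side lengths²: P_1P_2² = 65, P_1P_3² = 521, P_2P_3² = 288.
Since P_1P_3² = 521 ≥ 288 + 65 = 353, the angle opposite P_1P_3 is not acute, so the smallest enclosing circle has P_1P_3 as diameter.
Centre = midpoint of P_1P_3 = (1, 5.5), r² = 521/4 = 130.25.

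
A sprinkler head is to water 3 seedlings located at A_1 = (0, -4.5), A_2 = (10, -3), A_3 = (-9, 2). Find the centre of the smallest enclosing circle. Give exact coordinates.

Side lengths²: A_1A_2² = 102.25, A_1A_3² = 123.25, A_2A_3² = 386.
Since A_2A_3² = 386 ≥ 123.25 + 102.25 = 225.5, the angle opposite A_2A_3 is not acute, so the smallest enclosing circle has A_2A_3 as diameter.
Centre = midpoint of A_2A_3 = (0.5, -0.5), r² = 386/4 = 96.5.
Centre = (0.5, -0.5).

(0.5, -0.5)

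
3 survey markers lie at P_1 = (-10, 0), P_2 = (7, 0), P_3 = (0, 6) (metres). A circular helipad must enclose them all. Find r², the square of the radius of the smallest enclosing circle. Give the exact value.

72.25

Side lengths²: P_1P_2² = 289, P_1P_3² = 136, P_2P_3² = 85.
Since P_1P_2² = 289 ≥ 136 + 85 = 221, the angle opposite P_1P_2 is not acute, so the smallest enclosing circle has P_1P_2 as diameter.
Centre = midpoint of P_1P_2 = (-1.5, 0), r² = 289/4 = 72.25.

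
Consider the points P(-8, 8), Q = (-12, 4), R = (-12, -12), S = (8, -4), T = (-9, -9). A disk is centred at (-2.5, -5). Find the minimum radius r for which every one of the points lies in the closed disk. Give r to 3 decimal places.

The required radius is the distance from (-2.5, -5) to the farthest point.
Squared distances: 199.25, 171.25, 139.25, 111.25, 58.25.
Maximum is 199.25, attained at P.
r = √(199.25) ≈ 14.116.

14.116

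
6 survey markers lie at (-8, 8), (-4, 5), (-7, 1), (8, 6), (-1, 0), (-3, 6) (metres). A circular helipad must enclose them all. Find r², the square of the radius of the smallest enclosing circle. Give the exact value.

A smallest enclosing disk is always determined by at most three of the input points on its boundary.
The minimum enclosing circle is determined by three boundary points: (-8, 8), (-7, 1), (8, 6).
Their circumcentre is (-2/11, 61/11) with r² = 8125/121.
The farthest remaining point (-1, 0) is at distance² 3802/121 ≤ 8125/121.

8125/121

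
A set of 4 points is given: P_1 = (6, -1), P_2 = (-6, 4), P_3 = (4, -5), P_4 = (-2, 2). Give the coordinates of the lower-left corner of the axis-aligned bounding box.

x-range [-6, 6], y-range [-5, 4].
The lower-left corner is (-6, -5).

(-6, -5)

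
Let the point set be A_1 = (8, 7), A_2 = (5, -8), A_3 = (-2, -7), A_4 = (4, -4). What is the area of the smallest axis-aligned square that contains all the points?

The bounding box has width 10 and height 15.
An axis-aligned square enclosing the set must have side ≥ max(width, height).
So the minimum side is max(10, 15) = 15.
Area = 15² = 225.

225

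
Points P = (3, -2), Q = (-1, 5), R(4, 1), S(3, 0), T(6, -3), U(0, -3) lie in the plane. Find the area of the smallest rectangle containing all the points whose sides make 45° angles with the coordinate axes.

60

In coordinates u = x + y, v = x − y the rectangle is axis-aligned; the map (x,y)→(u,v) scales areas by 2.
u-values: 1, 4, 5, 3, 3, -3; range = 5 − (-3) = 8.
v-values: 5, -6, 3, 3, 9, 3; range = 9 − (-6) = 15.
Area = (8 × 15) / 2 = 60.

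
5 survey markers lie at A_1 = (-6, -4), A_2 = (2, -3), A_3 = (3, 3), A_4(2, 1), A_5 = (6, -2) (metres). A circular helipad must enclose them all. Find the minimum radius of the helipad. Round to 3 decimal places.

6.127

A smallest enclosing disk is always determined by at most three of the input points on its boundary.
The minimum enclosing circle is determined by three boundary points: A_1, A_3, A_5.
Their circumcentre is (-4/33, -25/11) with r² = 40885/1089.
The farthest remaining point A_4 is at distance² 16564/1089 ≤ 40885/1089.
r = √(40885/1089) ≈ 6.127.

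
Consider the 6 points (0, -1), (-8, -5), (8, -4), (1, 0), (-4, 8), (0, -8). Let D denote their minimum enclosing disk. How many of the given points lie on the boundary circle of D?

A smallest enclosing disk is always determined by at most three of the input points on its boundary.
The minimum enclosing circle is determined by three boundary points: (-8, -5), (8, -4), (-4, 8).
Their circumcentre is (-9/34, -9/34) with r² = 47545/578.
The farthest remaining point (0, -8) is at distance² 34625/578 ≤ 47545/578.
The points at distance exactly r from the centre are (-8, -5), (8, -4), (-4, 8) — 3 points.

3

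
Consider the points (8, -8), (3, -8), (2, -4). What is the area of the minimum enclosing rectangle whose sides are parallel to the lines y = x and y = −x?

In coordinates u = x + y, v = x − y the rectangle is axis-aligned; the map (x,y)→(u,v) scales areas by 2.
u-values: 0, -5, -2; range = 0 − (-5) = 5.
v-values: 16, 11, 6; range = 16 − 6 = 10.
Area = (5 × 10) / 2 = 25.

25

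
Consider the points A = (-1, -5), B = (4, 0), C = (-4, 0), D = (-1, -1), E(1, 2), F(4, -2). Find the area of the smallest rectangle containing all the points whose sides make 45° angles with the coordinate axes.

In coordinates u = x + y, v = x − y the rectangle is axis-aligned; the map (x,y)→(u,v) scales areas by 2.
u-values: -6, 4, -4, -2, 3, 2; range = 4 − (-6) = 10.
v-values: 4, 4, -4, 0, -1, 6; range = 6 − (-4) = 10.
Area = (10 × 10) / 2 = 50.

50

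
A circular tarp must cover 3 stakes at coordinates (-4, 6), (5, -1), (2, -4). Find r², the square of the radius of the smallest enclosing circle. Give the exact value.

34.53125

Call the three points A, B, C in the order given.
Side lengths²: AB² = 130, AC² = 136, BC² = 18.
Since AC² = 136 < 130 + 18 = 148, the triangle is acute, so the smallest enclosing circle is the circumcircle.
Circumcentre = (-0.375, 1.375), r² = 34.53125.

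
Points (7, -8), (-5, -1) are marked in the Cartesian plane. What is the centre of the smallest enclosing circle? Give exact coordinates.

The smallest circle enclosing two points has them as diameter endpoints.
Centre = midpoint = (1, -4.5); r² = |(7, -8)−(-5, -1)|²/4 = 193/4 = 48.25.
Centre = (1, -4.5).

(1, -4.5)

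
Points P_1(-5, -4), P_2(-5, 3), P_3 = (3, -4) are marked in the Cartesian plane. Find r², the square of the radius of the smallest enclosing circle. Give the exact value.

Side lengths²: P_1P_2² = 49, P_1P_3² = 64, P_2P_3² = 113.
Since P_2P_3² = 113 ≥ 64 + 49 = 113, the angle opposite P_2P_3 is not acute, so the smallest enclosing circle has P_2P_3 as diameter.
Centre = midpoint of P_2P_3 = (-1, -0.5), r² = 113/4 = 28.25.

28.25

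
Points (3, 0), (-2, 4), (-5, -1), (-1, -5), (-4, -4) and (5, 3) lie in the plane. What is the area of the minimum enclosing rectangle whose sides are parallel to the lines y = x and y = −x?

80

In coordinates u = x + y, v = x − y the rectangle is axis-aligned; the map (x,y)→(u,v) scales areas by 2.
u-values: 3, 2, -6, -6, -8, 8; range = 8 − (-8) = 16.
v-values: 3, -6, -4, 4, 0, 2; range = 4 − (-6) = 10.
Area = (16 × 10) / 2 = 80.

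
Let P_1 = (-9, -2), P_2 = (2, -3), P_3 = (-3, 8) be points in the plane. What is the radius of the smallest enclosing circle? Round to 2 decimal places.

Side lengths²: P_1P_2² = 122, P_1P_3² = 136, P_2P_3² = 146.
Since P_2P_3² = 146 < 136 + 122 = 258, the triangle is acute, so the smallest enclosing circle is the circumcircle.
Circumcentre = (-183/58, 75/58), r² = 75701/1682.
r = √(75701/1682) ≈ 6.71.

6.71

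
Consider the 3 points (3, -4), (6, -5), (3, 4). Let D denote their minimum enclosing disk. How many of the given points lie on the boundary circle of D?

2

Call the three points A, B, C in the order given.
Side lengths²: AB² = 10, AC² = 64, BC² = 90.
Since BC² = 90 ≥ 64 + 10 = 74, the angle opposite BC is not acute, so the smallest enclosing circle has BC as diameter.
Centre = midpoint of BC = (4.5, -0.5), r² = 90/4 = 22.5.
The points at distance exactly r from the centre are (6, -5), (3, 4) — 2 points.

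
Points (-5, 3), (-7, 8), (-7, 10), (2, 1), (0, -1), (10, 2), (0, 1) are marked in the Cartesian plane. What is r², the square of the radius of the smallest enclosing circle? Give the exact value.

A smallest enclosing disk is always determined by at most three of the input points on its boundary.
The farthest pair is (-7, 10)–(10, 2) with squared distance 353. The circle on this segment as diameter has centre (1.5, 6) and r² = 353/4 = 88.25.
Check (-5, 3): distance² to centre = 51.25 ≤ 88.25, so it lies inside.
All remaining points lie in this disk, and no smaller disk contains both endpoints, so this is the minimum enclosing circle.

88.25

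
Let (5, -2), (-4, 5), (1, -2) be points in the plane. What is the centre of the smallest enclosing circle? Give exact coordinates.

Call the three points A, B, C in the order given.
Side lengths²: AB² = 130, AC² = 16, BC² = 74.
Since AB² = 130 ≥ 74 + 16 = 90, the angle opposite AB is not acute, so the smallest enclosing circle has AB as diameter.
Centre = midpoint of AB = (0.5, 1.5), r² = 130/4 = 32.5.
Centre = (0.5, 1.5).

(0.5, 1.5)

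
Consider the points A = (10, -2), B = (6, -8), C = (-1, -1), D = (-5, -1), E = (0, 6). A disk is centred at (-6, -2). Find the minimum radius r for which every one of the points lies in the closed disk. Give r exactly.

The required radius is the distance from (-6, -2) to the farthest point.
Squared distances: 256, 180, 26, 2, 100.
Maximum is 256, attained at A.
r = √256 = 16.

16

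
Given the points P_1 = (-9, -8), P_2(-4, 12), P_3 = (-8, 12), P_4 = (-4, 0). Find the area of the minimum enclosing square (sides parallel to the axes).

The bounding box has width 5 and height 20.
An axis-aligned square enclosing the set must have side ≥ max(width, height).
So the minimum side is max(5, 20) = 20.
Area = 20² = 400.

400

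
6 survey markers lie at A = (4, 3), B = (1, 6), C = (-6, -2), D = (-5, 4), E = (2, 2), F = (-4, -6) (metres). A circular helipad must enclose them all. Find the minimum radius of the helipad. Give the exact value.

A smallest enclosing disk is always determined by at most three of the input points on its boundary.
The farthest pair is B–F with squared distance 169. The circle on this segment as diameter has centre (-1.5, 0) and r² = 169/4 = 42.25.
Check A: distance² to centre = 39.25 ≤ 42.25, so it lies inside.
All remaining points lie in this disk, and no smaller disk contains both endpoints, so this is the minimum enclosing circle.
r = √(42.25) = 6.5.

6.5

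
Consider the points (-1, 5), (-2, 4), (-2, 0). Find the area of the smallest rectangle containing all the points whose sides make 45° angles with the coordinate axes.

In coordinates u = x + y, v = x − y the rectangle is axis-aligned; the map (x,y)→(u,v) scales areas by 2.
u-values: 4, 2, -2; range = 4 − (-2) = 6.
v-values: -6, -6, -2; range = -2 − (-6) = 4.
Area = (6 × 4) / 2 = 12.

12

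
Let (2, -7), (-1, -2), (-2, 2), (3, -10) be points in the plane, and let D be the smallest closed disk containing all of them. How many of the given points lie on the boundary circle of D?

2

A smallest enclosing disk is always determined by at most three of the input points on its boundary.
The farthest pair is (-2, 2)–(3, -10) with squared distance 169. The circle on this segment as diameter has centre (0.5, -4) and r² = 169/4 = 42.25.
Check (2, -7): distance² to centre = 11.25 ≤ 42.25, so it lies inside.
All remaining points lie in this disk, and no smaller disk contains both endpoints, so this is the minimum enclosing circle.
The points at distance exactly r from the centre are (-2, 2), (3, -10) — 2 points.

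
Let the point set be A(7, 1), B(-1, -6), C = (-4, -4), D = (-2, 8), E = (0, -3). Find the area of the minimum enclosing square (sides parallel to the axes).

The bounding box has width 11 and height 14.
An axis-aligned square enclosing the set must have side ≥ max(width, height).
So the minimum side is max(11, 14) = 14.
Area = 14² = 196.

196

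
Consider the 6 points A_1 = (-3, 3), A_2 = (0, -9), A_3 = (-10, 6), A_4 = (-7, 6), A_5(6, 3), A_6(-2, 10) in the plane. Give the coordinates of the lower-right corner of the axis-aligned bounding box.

x-range [-10, 6], y-range [-9, 10].
The lower-right corner is (6, -9).

(6, -9)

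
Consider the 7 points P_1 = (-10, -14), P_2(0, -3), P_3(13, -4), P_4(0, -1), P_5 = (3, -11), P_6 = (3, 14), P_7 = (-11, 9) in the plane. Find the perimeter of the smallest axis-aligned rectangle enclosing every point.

104

Width = max x − min x = 13 − (-11) = 24.
Height = max y − min y = 14 − (-14) = 28.
Perimeter = 2(24 + 28) = 104.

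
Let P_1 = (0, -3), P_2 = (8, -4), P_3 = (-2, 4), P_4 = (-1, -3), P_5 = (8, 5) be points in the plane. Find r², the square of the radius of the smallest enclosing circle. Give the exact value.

The minimum enclosing circle of a finite set is fixed by two of the points (as a diameter) or three (as a circumcircle).
The minimum enclosing circle is determined by three boundary points: P_2, P_3, P_5.
Their circumcentre is (3.4, 0.5) with r² = 41.41.
The farthest remaining point P_4 is at distance² 31.61 ≤ 41.41.

41.41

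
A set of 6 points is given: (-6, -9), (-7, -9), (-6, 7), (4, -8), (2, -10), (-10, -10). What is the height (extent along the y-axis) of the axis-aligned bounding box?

17

max y = 7, min y = -10, so height = 17.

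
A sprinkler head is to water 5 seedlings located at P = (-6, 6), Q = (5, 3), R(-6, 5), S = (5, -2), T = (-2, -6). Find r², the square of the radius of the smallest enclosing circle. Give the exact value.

48.1

The minimum enclosing circle of a finite set is fixed by two of the points (as a diameter) or three (as a circumcircle).
The minimum enclosing circle is determined by three boundary points: P, S, T.
Their circumcentre is (-1.3, 0.9) with r² = 48.1.
The farthest remaining point Q is at distance² 44.1 ≤ 48.1.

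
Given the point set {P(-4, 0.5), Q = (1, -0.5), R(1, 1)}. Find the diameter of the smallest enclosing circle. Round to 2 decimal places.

Side lengths²: PQ² = 26, PR² = 25.25, QR² = 2.25.
Since PQ² = 26 < 25.25 + 2.25 = 27.5, the triangle is acute, so the smallest enclosing circle is the circumcircle.
Circumcentre = (-1.45, 0.25), r² = 6.565.
Diameter = 2r = 2√(6.565) ≈ 5.12.

5.12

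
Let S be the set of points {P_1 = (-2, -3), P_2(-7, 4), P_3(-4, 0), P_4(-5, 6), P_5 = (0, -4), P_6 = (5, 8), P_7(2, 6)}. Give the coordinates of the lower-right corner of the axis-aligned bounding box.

x-range [-7, 5], y-range [-4, 8].
The lower-right corner is (5, -4).

(5, -4)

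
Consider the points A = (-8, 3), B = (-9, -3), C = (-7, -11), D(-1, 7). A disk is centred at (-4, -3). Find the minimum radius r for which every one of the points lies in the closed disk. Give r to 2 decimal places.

10.44

The required radius is the distance from (-4, -3) to the farthest point.
Squared distances: 52, 25, 73, 109.
Maximum is 109, attained at D.
r = √109 ≈ 10.44.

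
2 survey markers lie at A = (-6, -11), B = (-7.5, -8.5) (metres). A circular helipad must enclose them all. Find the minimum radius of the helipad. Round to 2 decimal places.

The smallest circle enclosing two points has them as diameter endpoints.
Centre = midpoint = (-6.75, -9.75); r² = |AB|²/4 = 8.5/4 = 2.125.
r = √(2.125) ≈ 1.46.

1.46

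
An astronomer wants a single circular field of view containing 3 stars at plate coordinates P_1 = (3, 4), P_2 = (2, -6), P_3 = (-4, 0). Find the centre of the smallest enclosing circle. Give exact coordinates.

Side lengths²: P_1P_2² = 101, P_1P_3² = 65, P_2P_3² = 72.
Since P_1P_2² = 101 < 72 + 65 = 137, the triangle is acute, so the smallest enclosing circle is the circumcircle.
Circumcentre = (25/22, -19/22), r² = 6565/242.
Centre = (25/22, -19/22).

(25/22, -19/22)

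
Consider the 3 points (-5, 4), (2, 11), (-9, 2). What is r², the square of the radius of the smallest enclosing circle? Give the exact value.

Call the three points A, B, C in the order given.
Side lengths²: AB² = 98, AC² = 20, BC² = 202.
Since BC² = 202 ≥ 98 + 20 = 118, the angle opposite BC is not acute, so the smallest enclosing circle has BC as diameter.
Centre = midpoint of BC = (-3.5, 6.5), r² = 202/4 = 50.5.

50.5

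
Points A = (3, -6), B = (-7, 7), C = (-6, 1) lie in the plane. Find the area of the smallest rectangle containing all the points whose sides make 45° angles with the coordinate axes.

In coordinates u = x + y, v = x − y the rectangle is axis-aligned; the map (x,y)→(u,v) scales areas by 2.
u-values: -3, 0, -5; range = 0 − (-5) = 5.
v-values: 9, -14, -7; range = 9 − (-14) = 23.
Area = (5 × 23) / 2 = 57.5.

57.5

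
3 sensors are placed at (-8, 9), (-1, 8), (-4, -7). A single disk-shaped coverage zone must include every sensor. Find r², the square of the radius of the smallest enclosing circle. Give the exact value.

5525/81

Call the three points A, B, C in the order given.
Side lengths²: AB² = 50, AC² = 272, BC² = 234.
Since AC² = 272 < 234 + 50 = 284, the triangle is acute, so the smallest enclosing circle is the circumcircle.
Circumcentre = (-50/9, 10/9), r² = 5525/81.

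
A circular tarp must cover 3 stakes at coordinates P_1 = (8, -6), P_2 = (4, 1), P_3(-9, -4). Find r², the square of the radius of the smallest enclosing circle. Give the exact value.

73.25

Side lengths²: P_1P_2² = 65, P_1P_3² = 293, P_2P_3² = 194.
Since P_1P_3² = 293 ≥ 194 + 65 = 259, the angle opposite P_1P_3 is not acute, so the smallest enclosing circle has P_1P_3 as diameter.
Centre = midpoint of P_1P_3 = (-0.5, -5), r² = 293/4 = 73.25.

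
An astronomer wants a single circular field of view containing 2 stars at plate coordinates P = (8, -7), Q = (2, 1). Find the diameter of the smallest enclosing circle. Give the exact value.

10

The smallest circle enclosing two points has them as diameter endpoints.
Centre = midpoint = (5, -3); r² = |PQ|²/4 = 100/4 = 25.
Diameter = 2r = 2√25 = 10.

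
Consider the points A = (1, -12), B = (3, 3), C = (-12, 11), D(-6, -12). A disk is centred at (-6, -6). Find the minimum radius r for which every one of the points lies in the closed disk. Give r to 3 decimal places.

The required radius is the distance from (-6, -6) to the farthest point.
Squared distances: 85, 162, 325, 36.
Maximum is 325, attained at C.
r = √325 ≈ 18.028.

18.028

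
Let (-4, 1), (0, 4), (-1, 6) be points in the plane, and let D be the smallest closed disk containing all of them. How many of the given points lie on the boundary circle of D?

2

Call the three points A, B, C in the order given.
Side lengths²: AB² = 25, AC² = 34, BC² = 5.
Since AC² = 34 ≥ 25 + 5 = 30, the angle opposite AC is not acute, so the smallest enclosing circle has AC as diameter.
Centre = midpoint of AC = (-2.5, 3.5), r² = 34/4 = 8.5.
The points at distance exactly r from the centre are (-4, 1), (-1, 6) — 2 points.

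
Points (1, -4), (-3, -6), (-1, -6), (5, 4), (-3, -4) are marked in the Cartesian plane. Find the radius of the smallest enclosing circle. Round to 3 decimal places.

A smallest enclosing disk is always determined by at most three of the input points on its boundary.
The farthest pair is (-3, -6)–(5, 4) with squared distance 164. The circle on this segment as diameter has centre (1, -1) and r² = 164/4 = 41.
Check (1, -4): distance² to centre = 9 ≤ 41, so it lies inside.
All remaining points lie in this disk, and no smaller disk contains both endpoints, so this is the minimum enclosing circle.
r = √41 ≈ 6.403.

6.403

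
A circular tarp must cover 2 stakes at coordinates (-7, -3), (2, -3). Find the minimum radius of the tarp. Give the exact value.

The smallest circle enclosing two points has them as diameter endpoints.
Centre = midpoint = (-2.5, -3); r² = |(-7, -3)−(2, -3)|²/4 = 81/4 = 20.25.
r = √(20.25) = 4.5.

4.5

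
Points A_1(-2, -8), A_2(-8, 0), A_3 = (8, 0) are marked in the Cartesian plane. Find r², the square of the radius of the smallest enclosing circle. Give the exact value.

64.0625

Side lengths²: A_1A_2² = 100, A_1A_3² = 164, A_2A_3² = 256.
Since A_2A_3² = 256 < 164 + 100 = 264, the triangle is acute, so the smallest enclosing circle is the circumcircle.
Circumcentre = (0, -0.25), r² = 64.0625.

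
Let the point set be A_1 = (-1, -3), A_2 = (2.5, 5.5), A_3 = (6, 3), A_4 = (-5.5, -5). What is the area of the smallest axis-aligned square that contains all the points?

132.25

The bounding box has width 11.5 and height 10.5.
An axis-aligned square enclosing the set must have side ≥ max(width, height).
So the minimum side is max(11.5, 10.5) = 11.5.
Area = 11.5² = 132.25.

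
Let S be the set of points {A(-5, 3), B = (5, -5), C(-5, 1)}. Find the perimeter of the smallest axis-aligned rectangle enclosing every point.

36

Width = max x − min x = 5 − (-5) = 10.
Height = max y − min y = 3 − (-5) = 8.
Perimeter = 2(10 + 8) = 36.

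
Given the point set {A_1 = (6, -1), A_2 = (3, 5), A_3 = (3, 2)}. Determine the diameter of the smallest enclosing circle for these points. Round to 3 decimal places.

Side lengths²: A_1A_2² = 45, A_1A_3² = 18, A_2A_3² = 9.
Since A_1A_2² = 45 ≥ 18 + 9 = 27, the angle opposite A_1A_2 is not acute, so the smallest enclosing circle has A_1A_2 as diameter.
Centre = midpoint of A_1A_2 = (4.5, 2), r² = 45/4 = 11.25.
Diameter = 2r = 2√(11.25) ≈ 6.708.

6.708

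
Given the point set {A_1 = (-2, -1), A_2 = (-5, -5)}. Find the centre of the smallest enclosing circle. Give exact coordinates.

(-3.5, -3)

The smallest circle enclosing two points has them as diameter endpoints.
Centre = midpoint = (-3.5, -3); r² = |A_1A_2|²/4 = 25/4 = 6.25.
Centre = (-3.5, -3).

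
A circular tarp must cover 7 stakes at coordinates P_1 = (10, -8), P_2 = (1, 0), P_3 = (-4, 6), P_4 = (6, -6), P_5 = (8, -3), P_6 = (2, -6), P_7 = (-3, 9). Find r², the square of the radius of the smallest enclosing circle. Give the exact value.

The farthest pair is P_1–P_7 with squared distance 458. The circle on this segment as diameter has centre (3.5, 0.5) and r² = 458/4 = 114.5.
Check P_2: distance² to centre = 6.5 ≤ 114.5, so it lies inside.
All remaining points lie in this disk, and no smaller disk contains both endpoints, so this is the minimum enclosing circle.

114.5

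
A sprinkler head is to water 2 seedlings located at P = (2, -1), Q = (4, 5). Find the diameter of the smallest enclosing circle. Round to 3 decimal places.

6.325

The smallest circle enclosing two points has them as diameter endpoints.
Centre = midpoint = (3, 2); r² = |PQ|²/4 = 40/4 = 10.
Diameter = 2r = 2√10 ≈ 6.325.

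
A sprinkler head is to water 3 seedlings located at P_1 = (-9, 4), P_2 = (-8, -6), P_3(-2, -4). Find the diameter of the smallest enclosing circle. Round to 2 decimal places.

Side lengths²: P_1P_2² = 101, P_1P_3² = 113, P_2P_3² = 40.
Since P_1P_3² = 113 < 101 + 40 = 141, the triangle is acute, so the smallest enclosing circle is the circumcircle.
Circumcentre = (-397/62, -49/62), r² = 57065/1922.
Diameter = 2r = 2√(57065/1922) ≈ 10.90.

10.90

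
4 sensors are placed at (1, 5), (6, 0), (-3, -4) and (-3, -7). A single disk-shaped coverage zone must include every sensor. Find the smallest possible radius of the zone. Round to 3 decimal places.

6.374

The minimum enclosing circle is determined by three boundary points: (1, 5), (6, 0), (-3, -7).
Their circumcentre is (-0.25, -1.25) with r² = 40.625.
The farthest remaining point (-3, -4) is at distance² 15.125 ≤ 40.625.
r = √(40.625) ≈ 6.374.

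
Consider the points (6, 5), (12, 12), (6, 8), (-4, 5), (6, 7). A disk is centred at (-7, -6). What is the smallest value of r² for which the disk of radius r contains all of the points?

The required radius is the distance from (-7, -6) to the farthest point.
Squared distances: 290, 685, 365, 130, 338.
Maximum is 685, attained at (12, 12).

685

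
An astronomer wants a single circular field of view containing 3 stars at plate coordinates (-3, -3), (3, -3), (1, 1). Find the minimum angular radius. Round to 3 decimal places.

3.162

Call the three points A, B, C in the order given.
Side lengths²: AB² = 36, AC² = 32, BC² = 20.
Since AB² = 36 < 32 + 20 = 52, the triangle is acute, so the smallest enclosing circle is the circumcircle.
Circumcentre = (0, -2), r² = 10.
r = √10 ≈ 3.162.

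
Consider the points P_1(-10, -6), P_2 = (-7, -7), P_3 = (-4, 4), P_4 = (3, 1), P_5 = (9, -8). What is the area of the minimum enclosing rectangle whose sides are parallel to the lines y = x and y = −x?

250

In coordinates u = x + y, v = x − y the rectangle is axis-aligned; the map (x,y)→(u,v) scales areas by 2.
u-values: -16, -14, 0, 4, 1; range = 4 − (-16) = 20.
v-values: -4, 0, -8, 2, 17; range = 17 − (-8) = 25.
Area = (20 × 25) / 2 = 250.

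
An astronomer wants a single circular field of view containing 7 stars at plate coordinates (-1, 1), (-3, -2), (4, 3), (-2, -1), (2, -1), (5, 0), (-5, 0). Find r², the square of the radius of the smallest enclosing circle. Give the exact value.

25

By Welzl's lemma the MEC is supported by two points (diametrically opposite) or three points (on a circumcircle).
The farthest pair is (5, 0)–(-5, 0) with squared distance 100. The circle on this segment as diameter has centre (0, 0) and r² = 100/4 = 25.
Check (-1, 1): distance² to centre = 2 ≤ 25, so it lies inside.
All remaining points lie in this disk, and no smaller disk contains both endpoints, so this is the minimum enclosing circle.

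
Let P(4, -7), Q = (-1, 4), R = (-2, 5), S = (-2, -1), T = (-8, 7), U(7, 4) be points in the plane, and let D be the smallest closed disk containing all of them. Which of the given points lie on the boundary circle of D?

P, T, U

A smallest enclosing disk is always determined by at most three of the input points on its boundary.
The minimum enclosing circle is determined by three boundary points: P, T, U.
Their circumcentre is (-44/29, 12/29) with r² = 71825/841.
The farthest remaining point R is at distance² 17885/841 ≤ 71825/841.
The points at distance exactly r from the centre are P, T, U — 3 points.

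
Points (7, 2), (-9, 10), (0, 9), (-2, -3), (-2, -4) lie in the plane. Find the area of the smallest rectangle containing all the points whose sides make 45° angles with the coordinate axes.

In coordinates u = x + y, v = x − y the rectangle is axis-aligned; the map (x,y)→(u,v) scales areas by 2.
u-values: 9, 1, 9, -5, -6; range = 9 − (-6) = 15.
v-values: 5, -19, -9, 1, 2; range = 5 − (-19) = 24.
Area = (15 × 24) / 2 = 180.

180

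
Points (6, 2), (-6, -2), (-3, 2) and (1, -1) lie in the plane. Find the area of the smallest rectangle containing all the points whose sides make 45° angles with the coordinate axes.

In coordinates u = x + y, v = x − y the rectangle is axis-aligned; the map (x,y)→(u,v) scales areas by 2.
u-values: 8, -8, -1, 0; range = 8 − (-8) = 16.
v-values: 4, -4, -5, 2; range = 4 − (-5) = 9.
Area = (16 × 9) / 2 = 72.

72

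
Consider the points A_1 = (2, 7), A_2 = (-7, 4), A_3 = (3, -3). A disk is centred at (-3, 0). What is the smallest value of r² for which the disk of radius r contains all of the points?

The required radius is the distance from (-3, 0) to the farthest point.
Squared distances: 74, 32, 45.
Maximum is 74, attained at A_1.

74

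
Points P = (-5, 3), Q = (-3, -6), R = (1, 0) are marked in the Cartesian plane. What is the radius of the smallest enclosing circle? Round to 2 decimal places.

4.65

Side lengths²: PQ² = 85, PR² = 45, QR² = 52.
Since PQ² = 85 < 52 + 45 = 97, the triangle is acute, so the smallest enclosing circle is the circumcircle.
Circumcentre = (-3.4375, -1.375), r² = 21.58203125.
r = √(21.58203125) ≈ 4.65.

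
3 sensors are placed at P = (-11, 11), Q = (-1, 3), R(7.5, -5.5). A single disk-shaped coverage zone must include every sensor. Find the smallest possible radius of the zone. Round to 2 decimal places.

12.39

Side lengths²: PQ² = 164, PR² = 614.5, QR² = 144.5.
Since PR² = 614.5 ≥ 164 + 144.5 = 308.5, the angle opposite PR is not acute, so the smallest enclosing circle has PR as diameter.
Centre = midpoint of PR = (-1.75, 2.75), r² = 614.5/4 = 153.625.
r = √(153.625) ≈ 12.39.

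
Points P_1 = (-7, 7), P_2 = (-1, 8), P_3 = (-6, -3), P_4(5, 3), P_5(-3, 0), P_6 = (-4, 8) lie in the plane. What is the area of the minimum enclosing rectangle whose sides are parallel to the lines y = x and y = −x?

136

In coordinates u = x + y, v = x − y the rectangle is axis-aligned; the map (x,y)→(u,v) scales areas by 2.
u-values: 0, 7, -9, 8, -3, 4; range = 8 − (-9) = 17.
v-values: -14, -9, -3, 2, -3, -12; range = 2 − (-14) = 16.
Area = (17 × 16) / 2 = 136.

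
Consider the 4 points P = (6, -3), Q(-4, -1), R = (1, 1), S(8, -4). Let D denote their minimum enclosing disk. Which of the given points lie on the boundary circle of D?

The minimum enclosing circle of a finite set is fixed by two of the points (as a diameter) or three (as a circumcircle).
The farthest pair is Q–S with squared distance 153. The circle on this segment as diameter has centre (2, -2.5) and r² = 153/4 = 38.25.
Check P: distance² to centre = 16.25 ≤ 38.25, so it lies inside.
All remaining points lie in this disk, and no smaller disk contains both endpoints, so this is the minimum enclosing circle.
The points at distance exactly r from the centre are Q, S — 2 points.

Q, S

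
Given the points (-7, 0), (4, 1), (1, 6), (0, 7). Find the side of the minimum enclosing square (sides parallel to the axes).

11

The bounding box has width 11 and height 7.
An axis-aligned square enclosing the set must have side ≥ max(width, height).
So the minimum side is max(11, 7) = 11.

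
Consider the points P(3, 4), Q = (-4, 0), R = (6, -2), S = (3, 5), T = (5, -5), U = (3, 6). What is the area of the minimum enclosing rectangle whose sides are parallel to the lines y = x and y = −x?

91

In coordinates u = x + y, v = x − y the rectangle is axis-aligned; the map (x,y)→(u,v) scales areas by 2.
u-values: 7, -4, 4, 8, 0, 9; range = 9 − (-4) = 13.
v-values: -1, -4, 8, -2, 10, -3; range = 10 − (-4) = 14.
Area = (13 × 14) / 2 = 91.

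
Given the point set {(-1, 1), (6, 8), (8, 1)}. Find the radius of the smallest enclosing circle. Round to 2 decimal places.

5.15

Call the three points A, B, C in the order given.
Side lengths²: AB² = 98, AC² = 81, BC² = 53.
Since AB² = 98 < 81 + 53 = 134, the triangle is acute, so the smallest enclosing circle is the circumcircle.
Circumcentre = (3.5, 3.5), r² = 26.5.
r = √(26.5) ≈ 5.15.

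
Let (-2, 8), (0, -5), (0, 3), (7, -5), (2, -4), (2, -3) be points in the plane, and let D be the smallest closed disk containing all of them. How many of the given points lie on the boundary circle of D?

2

The minimum enclosing circle of a finite set is fixed by two of the points (as a diameter) or three (as a circumcircle).
The farthest pair is (-2, 8)–(7, -5) with squared distance 250. The circle on this segment as diameter has centre (2.5, 1.5) and r² = 250/4 = 62.5.
Check (0, -5): distance² to centre = 48.5 ≤ 62.5, so it lies inside.
All remaining points lie in this disk, and no smaller disk contains both endpoints, so this is the minimum enclosing circle.
The points at distance exactly r from the centre are (-2, 8), (7, -5) — 2 points.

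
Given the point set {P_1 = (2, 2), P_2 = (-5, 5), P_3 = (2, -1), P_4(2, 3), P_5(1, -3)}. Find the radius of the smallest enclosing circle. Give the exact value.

By Welzl's lemma the MEC is supported by two points (diametrically opposite) or three points (on a circumcircle).
The farthest pair is P_2–P_5 with squared distance 100. The circle on this segment as diameter has centre (-2, 1) and r² = 100/4 = 25.
Check P_1: distance² to centre = 17 ≤ 25, so it lies inside.
All remaining points lie in this disk, and no smaller disk contains both endpoints, so this is the minimum enclosing circle.
r = √25 = 5.

5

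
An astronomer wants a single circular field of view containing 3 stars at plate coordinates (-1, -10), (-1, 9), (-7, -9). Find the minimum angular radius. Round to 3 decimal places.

9.618

Call the three points A, B, C in the order given.
Side lengths²: AB² = 361, AC² = 37, BC² = 360.
Since AB² = 361 < 360 + 37 = 397, the triangle is acute, so the smallest enclosing circle is the circumcircle.
Circumcentre = (-2.5, -0.5), r² = 92.5.
r = √(92.5) ≈ 9.618.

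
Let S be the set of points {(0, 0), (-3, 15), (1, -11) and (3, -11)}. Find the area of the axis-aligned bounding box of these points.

x ranges over [-3, 3], width 6.
y ranges over [-11, 15], height 26.
Area = 6 × 26 = 156.

156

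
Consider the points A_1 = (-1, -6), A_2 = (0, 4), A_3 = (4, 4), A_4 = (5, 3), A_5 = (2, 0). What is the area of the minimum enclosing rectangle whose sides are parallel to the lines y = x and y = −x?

In coordinates u = x + y, v = x − y the rectangle is axis-aligned; the map (x,y)→(u,v) scales areas by 2.
u-values: -7, 4, 8, 8, 2; range = 8 − (-7) = 15.
v-values: 5, -4, 0, 2, 2; range = 5 − (-4) = 9.
Area = (15 × 9) / 2 = 67.5.

67.5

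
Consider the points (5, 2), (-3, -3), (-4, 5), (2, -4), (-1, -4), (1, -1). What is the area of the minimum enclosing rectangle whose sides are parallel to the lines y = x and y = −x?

97.5

In coordinates u = x + y, v = x − y the rectangle is axis-aligned; the map (x,y)→(u,v) scales areas by 2.
u-values: 7, -6, 1, -2, -5, 0; range = 7 − (-6) = 13.
v-values: 3, 0, -9, 6, 3, 2; range = 6 − (-9) = 15.
Area = (13 × 15) / 2 = 97.5.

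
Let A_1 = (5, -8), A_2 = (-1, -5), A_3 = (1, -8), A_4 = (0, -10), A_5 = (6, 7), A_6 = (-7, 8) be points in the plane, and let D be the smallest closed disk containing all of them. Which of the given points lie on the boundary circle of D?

A_1, A_4, A_6

By Welzl's lemma the MEC is supported by two points (diametrically opposite) or three points (on a circumcircle).
The minimum enclosing circle is determined by three boundary points: A_1, A_4, A_6.
Their circumcentre is (-14/13, -3/52) with r² = 270425/2704.
The farthest remaining point A_5 is at distance² 270113/2704 ≤ 270425/2704.
The points at distance exactly r from the centre are A_1, A_4, A_6 — 3 points.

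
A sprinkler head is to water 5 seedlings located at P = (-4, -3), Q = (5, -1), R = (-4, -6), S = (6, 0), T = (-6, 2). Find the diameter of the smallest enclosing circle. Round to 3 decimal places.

12.716

A smallest enclosing disk is always determined by at most three of the input points on its boundary.
The minimum enclosing circle is determined by three boundary points: R, S, T.
Their circumcentre is (-7/23, -19/23) with r² = 21386/529.
The farthest remaining point Q is at distance² 14900/529 ≤ 21386/529.
Diameter = 2r = 2√(21386/529) ≈ 12.716.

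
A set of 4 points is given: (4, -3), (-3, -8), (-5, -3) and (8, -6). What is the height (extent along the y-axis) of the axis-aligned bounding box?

max y = -3, min y = -8, so height = 5.

5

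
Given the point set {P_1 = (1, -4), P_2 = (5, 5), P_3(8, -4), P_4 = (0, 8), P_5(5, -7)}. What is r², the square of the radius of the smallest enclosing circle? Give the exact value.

A smallest enclosing disk is always determined by at most three of the input points on its boundary.
The farthest pair is P_4–P_5 with squared distance 250. The circle on this segment as diameter has centre (2.5, 0.5) and r² = 250/4 = 62.5.
Check P_1: distance² to centre = 22.5 ≤ 62.5, so it lies inside.
All remaining points lie in this disk, and no smaller disk contains both endpoints, so this is the minimum enclosing circle.

62.5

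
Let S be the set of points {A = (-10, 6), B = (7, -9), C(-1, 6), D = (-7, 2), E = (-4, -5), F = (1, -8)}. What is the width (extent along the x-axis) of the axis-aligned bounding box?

17

max x = 7, min x = -10, so width = 17.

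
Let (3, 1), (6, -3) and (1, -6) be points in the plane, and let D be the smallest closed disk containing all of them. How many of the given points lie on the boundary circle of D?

Call the three points A, B, C in the order given.
Side lengths²: AB² = 25, AC² = 53, BC² = 34.
Since AC² = 53 < 34 + 25 = 59, the triangle is acute, so the smallest enclosing circle is the circumcircle.
Circumcentre = (137/58, -151/58), r² = 22525/1682.
The points at distance exactly r from the centre are (3, 1), (6, -3), (1, -6) — 3 points.

3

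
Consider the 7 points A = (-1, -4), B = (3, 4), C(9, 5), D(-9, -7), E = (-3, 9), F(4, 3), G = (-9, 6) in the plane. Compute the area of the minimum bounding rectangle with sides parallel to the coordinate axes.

288

x ranges over [-9, 9], width 18.
y ranges over [-7, 9], height 16.
Area = 18 × 16 = 288.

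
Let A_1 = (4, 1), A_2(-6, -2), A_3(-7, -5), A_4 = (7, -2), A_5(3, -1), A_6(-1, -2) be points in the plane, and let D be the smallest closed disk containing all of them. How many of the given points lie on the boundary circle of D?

2

A smallest enclosing disk is always determined by at most three of the input points on its boundary.
The farthest pair is A_3–A_4 with squared distance 205. The circle on this segment as diameter has centre (0, -3.5) and r² = 205/4 = 51.25.
Check A_1: distance² to centre = 36.25 ≤ 51.25, so it lies inside.
All remaining points lie in this disk, and no smaller disk contains both endpoints, so this is the minimum enclosing circle.
The points at distance exactly r from the centre are A_3, A_4 — 2 points.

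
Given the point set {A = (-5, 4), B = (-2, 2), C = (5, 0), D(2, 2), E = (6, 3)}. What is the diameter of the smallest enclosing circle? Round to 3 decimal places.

A smallest enclosing disk is always determined by at most three of the input points on its boundary.
The minimum enclosing circle is determined by three boundary points: A, C, E.
Their circumcentre is (8/17, 54/17) with r² = 8845/289.
The farthest remaining point B is at distance² 2164/289 ≤ 8845/289.
Diameter = 2r = 2√(8845/289) ≈ 11.064.

11.064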